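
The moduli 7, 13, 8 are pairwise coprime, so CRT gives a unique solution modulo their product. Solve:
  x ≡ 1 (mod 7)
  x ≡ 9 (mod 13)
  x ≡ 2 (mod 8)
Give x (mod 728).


Moduli 7, 13, 8 are pairwise coprime; by CRT there is a unique solution modulo M = 7 · 13 · 8 = 728.
Solve pairwise, accumulating the modulus:
  Start with x ≡ 1 (mod 7).
  Combine with x ≡ 9 (mod 13): since gcd(7, 13) = 1, we get a unique residue mod 91.
    Write x = 1 + 7·t and substitute into x ≡ 9 (mod 13): 7·t ≡ 9 − 1 = 8 (mod 13).
    The inverse of 7 mod 13 is 2 (since 7·2 = 14 = 1·13 + 1), so t ≡ 2·8 = 16 ≡ 3 (mod 13).
    Then x = 1 + 7·3 = 22, valid modulo lcm(7, 13) = 91: x ≡ 22 (mod 91).
  Combine with x ≡ 2 (mod 8): since gcd(91, 8) = 1, we get a unique residue mod 728.
    Write x = 22 + 91·t and substitute into x ≡ 2 (mod 8): 91·t ≡ 2 − 22 = -20 (mod 8).
    Reduce coefficients mod 8: 3·t ≡ 4 (mod 8).
    The inverse of 3 mod 8 is 3 (since 3·3 = 9 = 1·8 + 1), so t ≡ 3·4 = 12 ≡ 4 (mod 8).
    Then x = 22 + 91·4 = 386, valid modulo lcm(91, 8) = 728: x ≡ 386 (mod 728).
Verify: 386 mod 7 = 1 ✓, 386 mod 13 = 9 ✓, 386 mod 8 = 2 ✓.

x ≡ 386 (mod 728).


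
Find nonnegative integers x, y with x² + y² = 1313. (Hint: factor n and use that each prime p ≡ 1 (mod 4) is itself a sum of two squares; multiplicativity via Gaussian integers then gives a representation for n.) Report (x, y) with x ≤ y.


Step 1: Factor n = 1313 = 13 · 101.
Step 2: Check the mod-4 condition on each prime factor: 13 ≡ 1 (mod 4), exponent 1; 101 ≡ 1 (mod 4), exponent 1.
All primes ≡ 3 (mod 4) appear to even exponent (or don't appear), so by the two-squares theorem n IS expressible as a sum of two squares.
Step 3: Build a representation. Here n = 13 · 101 is a product of primes ≡ 1 (mod 4). Each prime p ≡ 1 (mod 4) is itself a sum of two squares; find a² by testing p − a² for a perfect square:
  13: 13 − 1² = 12, 13 − 2² = 9 = 3² ⇒ 13 = 2² + 3².
  101: 101 − 1² = 100 = 10² ⇒ 101 = 1² + 10².
  Combine using the Brahmagupta–Fibonacci identity (a² + b²)(c² + d²) = (ac − bd)² + (ad + bc)² = (ac + bd)² + (ad − bc)²:
  13 · 101 = 1313: from (2² + 3²)(1² + 10²), take (2·1 − 3·10, 2·10 + 3·1) = (2 − 30, 20 + 3) = (-28, 23); dropping signs (only squares matter) gives (28, 23); check 28² + 23² = 784 + 529 = 1313 ✓.
Step 4: Order so x ≤ y and verify: 23² + 28² = 529 + 784 = 1313 = n. ✓

n = 1313 = 23² + 28² (one valid representation with x ≤ y).


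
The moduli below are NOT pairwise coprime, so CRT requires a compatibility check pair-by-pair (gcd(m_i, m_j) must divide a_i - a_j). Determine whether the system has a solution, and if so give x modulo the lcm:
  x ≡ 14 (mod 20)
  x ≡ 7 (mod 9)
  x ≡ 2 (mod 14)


Moduli 20, 9, 14 are not pairwise coprime, so CRT works modulo lcm(m_i) when all pairwise compatibility conditions hold.
Pairwise compatibility: gcd(m_i, m_j) must divide a_i - a_j for every pair.
Merge one congruence at a time:
  Start: x ≡ 14 (mod 20).
  Combine with x ≡ 7 (mod 9): gcd(20, 9) = 1; 7 - 14 = -7, which IS divisible by 1, so compatible.
    Write x = 14 + 20·t and substitute into x ≡ 7 (mod 9): 20·t ≡ 7 − 14 = -7 (mod 9).
    Reduce coefficients mod 9: 2·t ≡ 2 (mod 9).
    The inverse of 2 mod 9 is 5 (since 2·5 = 10 = 1·9 + 1), so t ≡ 5·2 = 10 ≡ 1 (mod 9).
    Then x = 14 + 20·1 = 34, valid modulo lcm(20, 9) = 180: x ≡ 34 (mod 180).
  Combine with x ≡ 2 (mod 14): gcd(180, 14) = 2; 2 - 34 = -32, which IS divisible by 2, so compatible.
    Write x = 34 + 180·t and substitute into x ≡ 2 (mod 14): 180·t ≡ 2 − 34 = -32 (mod 14).
    Divide the congruence (and modulus) by g = 2: 90·t ≡ -16 (mod 7).
    Reduce coefficients mod 7: 6·t ≡ 5 (mod 7).
    The inverse of 6 mod 7 is 6 (since 6·6 = 36 = 5·7 + 1), so t ≡ 6·5 = 30 ≡ 2 (mod 7).
    Then x = 34 + 180·2 = 394, valid modulo lcm(180, 14) = 1260: x ≡ 394 (mod 1260).
Verify: 394 mod 20 = 14, 394 mod 9 = 7, 394 mod 14 = 2.

x ≡ 394 (mod 1260).


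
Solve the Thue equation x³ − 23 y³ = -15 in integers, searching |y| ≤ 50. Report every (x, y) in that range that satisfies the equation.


The equation is x³ - 23y³ = -15. For fixed y, x³ = 23·y³ − 15, so a solution requires the RHS to be a perfect cube.
Strategy: iterate y from -50 to 50, compute RHS = 23·y³ − 15, and check whether it is a (positive or negative) perfect cube.
Check small values of y:
  y = 0: RHS = -15 is not a perfect cube.
  y = 1: RHS = 8 = (2)³ ⇒ x = 2 works.
  y = -1: RHS = -38 is not a perfect cube.
  y = 2: RHS = 169 is not a perfect cube.
  y = -2: RHS = -199 is not a perfect cube.
  y = 3: RHS = 606 is not a perfect cube.
  y = -3: RHS = -636 is not a perfect cube.
Continuing the search up to |y| = 50 finds no further solutions beyond those listed.
Collected solutions: (2, 1).

Solutions (with |y| ≤ 50): (2, 1).


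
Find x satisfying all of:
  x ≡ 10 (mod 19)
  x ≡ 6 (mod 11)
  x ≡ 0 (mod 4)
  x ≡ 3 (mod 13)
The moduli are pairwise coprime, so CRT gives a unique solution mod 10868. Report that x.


Product of moduli M = 19 · 11 · 4 · 13 = 10868.
Merge one congruence at a time:
  Start: x ≡ 10 (mod 19).
  Combine with x ≡ 6 (mod 11); new modulus lcm = 209.
    Write x = 10 + 19·t and substitute into x ≡ 6 (mod 11): 19·t ≡ 6 − 10 = -4 (mod 11).
    Reduce coefficients mod 11: 8·t ≡ 7 (mod 11).
    The inverse of 8 mod 11 is 7 (since 8·7 = 56 = 5·11 + 1), so t ≡ 7·7 = 49 ≡ 5 (mod 11).
    Then x = 10 + 19·5 = 105, valid modulo lcm(19, 11) = 209: x ≡ 105 (mod 209).
  Combine with x ≡ 0 (mod 4); new modulus lcm = 836.
    Write x = 105 + 209·t and substitute into x ≡ 0 (mod 4): 209·t ≡ 0 − 105 = -105 (mod 4).
    Reduce coefficients mod 4: 1·t ≡ 3 (mod 4).
    So t ≡ 3 (mod 4).
    Then x = 105 + 209·3 = 732, valid modulo lcm(209, 4) = 836: x ≡ 732 (mod 836).
  Combine with x ≡ 3 (mod 13); new modulus lcm = 10868.
    Write x = 732 + 836·t and substitute into x ≡ 3 (mod 13): 836·t ≡ 3 − 732 = -729 (mod 13).
    Reduce coefficients mod 13: 4·t ≡ 12 (mod 13).
    The inverse of 4 mod 13 is 10 (since 4·10 = 40 = 3·13 + 1), so t ≡ 10·12 = 120 ≡ 3 (mod 13).
    Then x = 732 + 836·3 = 3240, valid modulo lcm(836, 13) = 10868: x ≡ 3240 (mod 10868).
Verify against each original: 3240 mod 19 = 10, 3240 mod 11 = 6, 3240 mod 4 = 0, 3240 mod 13 = 3.

x ≡ 3240 (mod 10868).


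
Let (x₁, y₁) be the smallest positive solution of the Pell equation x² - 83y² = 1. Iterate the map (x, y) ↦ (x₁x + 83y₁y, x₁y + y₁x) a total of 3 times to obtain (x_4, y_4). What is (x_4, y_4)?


Step 1: Find the fundamental solution (x₁, y₁) of x² - 83y² = 1.
  Expand √83 as a continued fraction. a₀ = ⌊√83⌋ = 9; iterate m_{k+1} = d_k·a_k − m_k, d_{k+1} = (83 − m_{k+1}²)/d_k, a_{k+1} = ⌊(a₀ + m_{k+1})/d_{k+1}⌋ (starting m₀ = 0, d₀ = 1), with convergents p_k = a_k·p_{k-1} + p_{k-2}, q_k = a_k·q_{k-1} + q_{k-2} (p₋₁ = 1, q₋₁ = 0):
  k = 0: a₀ = 9; p₀/q₀ = 9/1; p₀² − 83·q₀² = 81 − 83 = -2.
  k = 1: m = 9, d = 2, a = ⌊(9 + 9)/2⌋ = 9; p/q = (9·9 + 1)/(9·1 + 0) = 82/9; p² − 83·q² = 6724 − 6723 = 1.
  The first convergent with p² − 83·q² = 1 gives the fundamental solution (x₁, y₁) = (82, 9).
Step 2: Apply the recurrence (x_{n+1}, y_{n+1}) = (x₁x_n + 83y₁y_n, x₁y_n + y₁x_n) repeatedly.
  From (x_1, y_1) = (82, 9): x_2 = 82·82 + 83·9·9 = 13447; y_2 = 82·9 + 9·82 = 1476.
  From (x_2, y_2) = (13447, 1476): x_3 = 82·13447 + 83·9·1476 = 2205226; y_3 = 82·1476 + 9·13447 = 242055.
  From (x_3, y_3) = (2205226, 242055): x_4 = 82·2205226 + 83·9·242055 = 361643617; y_4 = 82·242055 + 9·2205226 = 39695544.
Step 3: Verify x_4² - 83·y_4² = 130786105716842689 - 130786105716842688 = 1 (should be 1). ✓

(x_1, y_1) = (82, 9); (x_4, y_4) = (361643617, 39695544).


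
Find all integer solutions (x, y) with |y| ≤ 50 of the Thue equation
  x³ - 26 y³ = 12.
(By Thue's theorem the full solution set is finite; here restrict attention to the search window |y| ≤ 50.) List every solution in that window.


The equation is x³ - 26y³ = 12. For fixed y, x³ = 26·y³ + 12, so a solution requires the RHS to be a perfect cube.
Strategy: iterate y from -50 to 50, compute RHS = 26·y³ + 12, and check whether it is a (positive or negative) perfect cube.
Check small values of y:
  y = 0: RHS = 12 is not a perfect cube.
  y = 1: RHS = 38 is not a perfect cube.
  y = -1: RHS = -14 is not a perfect cube.
  y = 2: RHS = 220 is not a perfect cube.
  y = -2: RHS = -196 is not a perfect cube.
  y = 3: RHS = 714 is not a perfect cube.
  y = -3: RHS = -690 is not a perfect cube.
Continuing the search up to |y| = 50 finds no solutions either.
No (x, y) in the scanned range satisfies the equation.

No integer solutions with |y| ≤ 50.


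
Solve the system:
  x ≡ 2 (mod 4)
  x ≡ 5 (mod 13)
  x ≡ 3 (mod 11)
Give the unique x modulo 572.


Moduli 4, 13, 11 are pairwise coprime; by CRT there is a unique solution modulo M = 4 · 13 · 11 = 572.
Solve pairwise, accumulating the modulus:
  Start with x ≡ 2 (mod 4).
  Combine with x ≡ 5 (mod 13): since gcd(4, 13) = 1, we get a unique residue mod 52.
    Write x = 2 + 4·t and substitute into x ≡ 5 (mod 13): 4·t ≡ 5 − 2 = 3 (mod 13).
    The inverse of 4 mod 13 is 10 (since 4·10 = 40 = 3·13 + 1), so t ≡ 10·3 = 30 ≡ 4 (mod 13).
    Then x = 2 + 4·4 = 18, valid modulo lcm(4, 13) = 52: x ≡ 18 (mod 52).
  Combine with x ≡ 3 (mod 11): since gcd(52, 11) = 1, we get a unique residue mod 572.
    Write x = 18 + 52·t and substitute into x ≡ 3 (mod 11): 52·t ≡ 3 − 18 = -15 (mod 11).
    Reduce coefficients mod 11: 8·t ≡ 7 (mod 11).
    The inverse of 8 mod 11 is 7 (since 8·7 = 56 = 5·11 + 1), so t ≡ 7·7 = 49 ≡ 5 (mod 11).
    Then x = 18 + 52·5 = 278, valid modulo lcm(52, 11) = 572: x ≡ 278 (mod 572).
Verify: 278 mod 4 = 2 ✓, 278 mod 13 = 5 ✓, 278 mod 11 = 3 ✓.

x ≡ 278 (mod 572).


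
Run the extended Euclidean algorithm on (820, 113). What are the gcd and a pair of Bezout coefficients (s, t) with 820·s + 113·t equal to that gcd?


Euclidean algorithm on (820, 113) — divide until remainder is 0:
  820 = 7 · 113 + 29
  113 = 3 · 29 + 26
  29 = 1 · 26 + 3
  26 = 8 · 3 + 2
  3 = 1 · 2 + 1
  2 = 2 · 1 + 0
gcd(820, 113) = 1.
Track Bezout coefficients alongside the remainders: start with r₀ = 820 = a·1 + b·0 (s = 1, t = 0) and r₁ = 113 = a·0 + b·1 (s = 0, t = 1); each new remainder r_{k+1} = r_{k-1} − q_k·r_k inherits s_{k+1} = s_{k-1} − q_k·s_k, t_{k+1} = t_{k-1} − q_k·t_k, so r_k = a·s_k + b·t_k at every step:
  q = 7: r = 29, s = 1 − 7·0 = 1, t = 0 − 7·1 = -7  (check: 820·1 + 113·(-7) = 29)
  q = 3: r = 26, s = 0 − 3·1 = -3, t = 1 − 3·(-7) = 22  (check: 820·(-3) + 113·22 = 26)
  q = 1: r = 3, s = 1 − 1·(-3) = 4, t = -7 − 1·22 = -29  (check: 820·4 + 113·(-29) = 3)
  q = 8: r = 2, s = -3 − 8·4 = -35, t = 22 − 8·(-29) = 254  (check: 820·(-35) + 113·254 = 2)
  q = 1: r = 1, s = 4 − 1·(-35) = 39, t = -29 − 1·254 = -283  (check: 820·39 + 113·(-283) = 1)
The row with r = 1 (the gcd) gives the Bezout coefficients s = 39, t = -283.
Result: 820 · (39) + 113 · (-283) = 1.

gcd(820, 113) = 1; s = 39, t = -283 (check: 820·39 + 113·(-283) = 1).


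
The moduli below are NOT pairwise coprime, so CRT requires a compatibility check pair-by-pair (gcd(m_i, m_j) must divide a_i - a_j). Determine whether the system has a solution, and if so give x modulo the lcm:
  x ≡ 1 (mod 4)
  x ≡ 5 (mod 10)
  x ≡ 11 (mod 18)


Moduli 4, 10, 18 are not pairwise coprime, so CRT works modulo lcm(m_i) when all pairwise compatibility conditions hold.
Pairwise compatibility: gcd(m_i, m_j) must divide a_i - a_j for every pair.
Merge one congruence at a time:
  Start: x ≡ 1 (mod 4).
  Combine with x ≡ 5 (mod 10): gcd(4, 10) = 2; 5 - 1 = 4, which IS divisible by 2, so compatible.
    Write x = 1 + 4·t and substitute into x ≡ 5 (mod 10): 4·t ≡ 5 − 1 = 4 (mod 10).
    Divide the congruence (and modulus) by g = 2: 2·t ≡ 2 (mod 5).
    The inverse of 2 mod 5 is 3 (since 2·3 = 6 = 1·5 + 1), so t ≡ 3·2 = 6 ≡ 1 (mod 5).
    Then x = 1 + 4·1 = 5, valid modulo lcm(4, 10) = 20: x ≡ 5 (mod 20).
  Combine with x ≡ 11 (mod 18): gcd(20, 18) = 2; 11 - 5 = 6, which IS divisible by 2, so compatible.
    Write x = 5 + 20·t and substitute into x ≡ 11 (mod 18): 20·t ≡ 11 − 5 = 6 (mod 18).
    Divide the congruence (and modulus) by g = 2: 10·t ≡ 3 (mod 9).
    Reduce coefficients mod 9: 1·t ≡ 3 (mod 9).
    So t ≡ 3 (mod 9).
    Then x = 5 + 20·3 = 65, valid modulo lcm(20, 18) = 180: x ≡ 65 (mod 180).
Verify: 65 mod 4 = 1, 65 mod 10 = 5, 65 mod 18 = 11.

x ≡ 65 (mod 180).


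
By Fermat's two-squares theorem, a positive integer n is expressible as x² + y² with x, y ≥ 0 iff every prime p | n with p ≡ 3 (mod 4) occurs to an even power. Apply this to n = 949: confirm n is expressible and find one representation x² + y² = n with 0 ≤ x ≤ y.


Step 1: Factor n = 949 = 13 · 73.
Step 2: Check the mod-4 condition on each prime factor: 13 ≡ 1 (mod 4), exponent 1; 73 ≡ 1 (mod 4), exponent 1.
All primes ≡ 3 (mod 4) appear to even exponent (or don't appear), so by the two-squares theorem n IS expressible as a sum of two squares.
Step 3: Build a representation. Here n = 13 · 73 is a product of primes ≡ 1 (mod 4). Each prime p ≡ 1 (mod 4) is itself a sum of two squares; find a² by testing p − a² for a perfect square:
  13: 13 − 1² = 12, 13 − 2² = 9 = 3² ⇒ 13 = 2² + 3².
  73: 73 − 1² = 72, 73 − 2² = 69, 73 − 3² = 64 = 8² ⇒ 73 = 3² + 8².
  Combine using the Brahmagupta–Fibonacci identity (a² + b²)(c² + d²) = (ac − bd)² + (ad + bc)² = (ac + bd)² + (ad − bc)²:
  13 · 73 = 949: from (2² + 3²)(3² + 8²), take (2·3 − 3·8, 2·8 + 3·3) = (6 − 24, 16 + 9) = (-18, 25); dropping signs (only squares matter) gives (18, 25); check 18² + 25² = 324 + 625 = 949 ✓.
Step 4: Order so x ≤ y and verify: 18² + 25² = 324 + 625 = 949 = n. ✓

n = 949 = 18² + 25² (one valid representation with x ≤ y).


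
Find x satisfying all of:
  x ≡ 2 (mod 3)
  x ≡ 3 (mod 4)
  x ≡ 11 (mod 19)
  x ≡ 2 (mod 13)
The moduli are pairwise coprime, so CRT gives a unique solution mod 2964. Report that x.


Product of moduli M = 3 · 4 · 19 · 13 = 2964.
Merge one congruence at a time:
  Start: x ≡ 2 (mod 3).
  Combine with x ≡ 3 (mod 4); new modulus lcm = 12.
    Write x = 2 + 3·t and substitute into x ≡ 3 (mod 4): 3·t ≡ 3 − 2 = 1 (mod 4).
    The inverse of 3 mod 4 is 3 (since 3·3 = 9 = 2·4 + 1), so t ≡ 3·1 = 3 ≡ 3 (mod 4).
    Then x = 2 + 3·3 = 11, valid modulo lcm(3, 4) = 12: x ≡ 11 (mod 12).
  Combine with x ≡ 11 (mod 19); new modulus lcm = 228.
    Write x = 11 + 12·t and substitute into x ≡ 11 (mod 19): 12·t ≡ 11 − 11 = 0 (mod 19).
    The inverse of 12 mod 19 is 8 (since 12·8 = 96 = 5·19 + 1), so t ≡ 8·0 = 0 ≡ 0 (mod 19).
    Then x = 11 + 12·0 = 11, valid modulo lcm(12, 19) = 228: x ≡ 11 (mod 228).
  Combine with x ≡ 2 (mod 13); new modulus lcm = 2964.
    Write x = 11 + 228·t and substitute into x ≡ 2 (mod 13): 228·t ≡ 2 − 11 = -9 (mod 13).
    Reduce coefficients mod 13: 7·t ≡ 4 (mod 13).
    The inverse of 7 mod 13 is 2 (since 7·2 = 14 = 1·13 + 1), so t ≡ 2·4 = 8 ≡ 8 (mod 13).
    Then x = 11 + 228·8 = 1835, valid modulo lcm(228, 13) = 2964: x ≡ 1835 (mod 2964).
Verify against each original: 1835 mod 3 = 2, 1835 mod 4 = 3, 1835 mod 19 = 11, 1835 mod 13 = 2.

x ≡ 1835 (mod 2964).


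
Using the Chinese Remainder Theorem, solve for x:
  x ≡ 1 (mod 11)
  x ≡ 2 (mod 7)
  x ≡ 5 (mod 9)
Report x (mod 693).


Moduli 11, 7, 9 are pairwise coprime; by CRT there is a unique solution modulo M = 11 · 7 · 9 = 693.
Solve pairwise, accumulating the modulus:
  Start with x ≡ 1 (mod 11).
  Combine with x ≡ 2 (mod 7): since gcd(11, 7) = 1, we get a unique residue mod 77.
    Write x = 1 + 11·t and substitute into x ≡ 2 (mod 7): 11·t ≡ 2 − 1 = 1 (mod 7).
    Reduce coefficients mod 7: 4·t ≡ 1 (mod 7).
    The inverse of 4 mod 7 is 2 (since 4·2 = 8 = 1·7 + 1), so t ≡ 2·1 = 2 ≡ 2 (mod 7).
    Then x = 1 + 11·2 = 23, valid modulo lcm(11, 7) = 77: x ≡ 23 (mod 77).
  Combine with x ≡ 5 (mod 9): since gcd(77, 9) = 1, we get a unique residue mod 693.
    Write x = 23 + 77·t and substitute into x ≡ 5 (mod 9): 77·t ≡ 5 − 23 = -18 (mod 9).
    Reduce coefficients mod 9: 5·t ≡ 0 (mod 9).
    The inverse of 5 mod 9 is 2 (since 5·2 = 10 = 1·9 + 1), so t ≡ 2·0 = 0 ≡ 0 (mod 9).
    Then x = 23 + 77·0 = 23, valid modulo lcm(77, 9) = 693: x ≡ 23 (mod 693).
Verify: 23 mod 11 = 1 ✓, 23 mod 7 = 2 ✓, 23 mod 9 = 5 ✓.

x ≡ 23 (mod 693).


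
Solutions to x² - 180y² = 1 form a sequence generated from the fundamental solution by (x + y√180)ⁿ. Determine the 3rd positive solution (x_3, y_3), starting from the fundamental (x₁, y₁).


Step 1: Find the fundamental solution (x₁, y₁) of x² - 180y² = 1.
  Expand √180 as a continued fraction. a₀ = ⌊√180⌋ = 13; iterate m_{k+1} = d_k·a_k − m_k, d_{k+1} = (180 − m_{k+1}²)/d_k, a_{k+1} = ⌊(a₀ + m_{k+1})/d_{k+1}⌋ (starting m₀ = 0, d₀ = 1), with convergents p_k = a_k·p_{k-1} + p_{k-2}, q_k = a_k·q_{k-1} + q_{k-2} (p₋₁ = 1, q₋₁ = 0):
  k = 0: a₀ = 13; p₀/q₀ = 13/1; p₀² − 180·q₀² = 169 − 180 = -11.
  k = 1: m = 13, d = 11, a = ⌊(13 + 13)/11⌋ = 2; p/q = (2·13 + 1)/(2·1 + 0) = 27/2; p² − 180·q² = 729 − 720 = 9.
  k = 2: m = 9, d = 9, a = ⌊(13 + 9)/9⌋ = 2; p/q = (2·27 + 13)/(2·2 + 1) = 67/5; p² − 180·q² = 4489 − 4500 = -11.
  k = 3: m = 9, d = 11, a = ⌊(13 + 9)/11⌋ = 2; p/q = (2·67 + 27)/(2·5 + 2) = 161/12; p² − 180·q² = 25921 − 25920 = 1.
  The first convergent with p² − 180·q² = 1 gives the fundamental solution (x₁, y₁) = (161, 12).
Step 2: Apply the recurrence (x_{n+1}, y_{n+1}) = (x₁x_n + 180y₁y_n, x₁y_n + y₁x_n) repeatedly.
  From (x_1, y_1) = (161, 12): x_2 = 161·161 + 180·12·12 = 51841; y_2 = 161·12 + 12·161 = 3864.
  From (x_2, y_2) = (51841, 3864): x_3 = 161·51841 + 180·12·3864 = 16692641; y_3 = 161·3864 + 12·51841 = 1244196.
Step 3: Verify x_3² - 180·y_3² = 278644263554881 - 278644263554880 = 1 (should be 1). ✓

(x_1, y_1) = (161, 12); (x_3, y_3) = (16692641, 1244196).


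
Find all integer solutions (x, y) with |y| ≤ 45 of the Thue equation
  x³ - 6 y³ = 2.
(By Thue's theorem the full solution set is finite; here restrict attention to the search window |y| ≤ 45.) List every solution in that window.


The equation is x³ - 6y³ = 2. For fixed y, x³ = 6·y³ + 2, so a solution requires the RHS to be a perfect cube.
Strategy: iterate y from -45 to 45, compute RHS = 6·y³ + 2, and check whether it is a (positive or negative) perfect cube.
Check small values of y:
  y = 0: RHS = 2 is not a perfect cube.
  y = 1: RHS = 8 = (2)³ ⇒ x = 2 works.
  y = -1: RHS = -4 is not a perfect cube.
  y = 2: RHS = 50 is not a perfect cube.
  y = -2: RHS = -46 is not a perfect cube.
  y = 3: RHS = 164 is not a perfect cube.
  y = -3: RHS = -160 is not a perfect cube.
Continuing the search up to |y| = 45 finds no further solutions beyond those listed.
Collected solutions: (2, 1).

Solutions (with |y| ≤ 45): (2, 1).


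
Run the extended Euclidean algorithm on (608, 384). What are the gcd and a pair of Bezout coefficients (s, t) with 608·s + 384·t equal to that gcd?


Euclidean algorithm on (608, 384) — divide until remainder is 0:
  608 = 1 · 384 + 224
  384 = 1 · 224 + 160
  224 = 1 · 160 + 64
  160 = 2 · 64 + 32
  64 = 2 · 32 + 0
gcd(608, 384) = 32.
Track Bezout coefficients alongside the remainders: start with r₀ = 608 = a·1 + b·0 (s = 1, t = 0) and r₁ = 384 = a·0 + b·1 (s = 0, t = 1); each new remainder r_{k+1} = r_{k-1} − q_k·r_k inherits s_{k+1} = s_{k-1} − q_k·s_k, t_{k+1} = t_{k-1} − q_k·t_k, so r_k = a·s_k + b·t_k at every step:
  q = 1: r = 224, s = 1 − 1·0 = 1, t = 0 − 1·1 = -1  (check: 608·1 + 384·(-1) = 224)
  q = 1: r = 160, s = 0 − 1·1 = -1, t = 1 − 1·(-1) = 2  (check: 608·(-1) + 384·2 = 160)
  q = 1: r = 64, s = 1 − 1·(-1) = 2, t = -1 − 1·2 = -3  (check: 608·2 + 384·(-3) = 64)
  q = 2: r = 32, s = -1 − 2·2 = -5, t = 2 − 2·(-3) = 8  (check: 608·(-5) + 384·8 = 32)
The row with r = 32 (the gcd) gives the Bezout coefficients s = -5, t = 8.
Result: 608 · (-5) + 384 · (8) = 32.

gcd(608, 384) = 32; s = -5, t = 8 (check: 608·(-5) + 384·8 = 32).


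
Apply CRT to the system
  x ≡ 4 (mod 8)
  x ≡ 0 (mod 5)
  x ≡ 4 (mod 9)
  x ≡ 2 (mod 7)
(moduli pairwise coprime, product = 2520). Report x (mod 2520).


Product of moduli M = 8 · 5 · 9 · 7 = 2520.
Merge one congruence at a time:
  Start: x ≡ 4 (mod 8).
  Combine with x ≡ 0 (mod 5); new modulus lcm = 40.
    Write x = 4 + 8·t and substitute into x ≡ 0 (mod 5): 8·t ≡ 0 − 4 = -4 (mod 5).
    Reduce coefficients mod 5: 3·t ≡ 1 (mod 5).
    The inverse of 3 mod 5 is 2 (since 3·2 = 6 = 1·5 + 1), so t ≡ 2·1 = 2 ≡ 2 (mod 5).
    Then x = 4 + 8·2 = 20, valid modulo lcm(8, 5) = 40: x ≡ 20 (mod 40).
  Combine with x ≡ 4 (mod 9); new modulus lcm = 360.
    Write x = 20 + 40·t and substitute into x ≡ 4 (mod 9): 40·t ≡ 4 − 20 = -16 (mod 9).
    Reduce coefficients mod 9: 4·t ≡ 2 (mod 9).
    The inverse of 4 mod 9 is 7 (since 4·7 = 28 = 3·9 + 1), so t ≡ 7·2 = 14 ≡ 5 (mod 9).
    Then x = 20 + 40·5 = 220, valid modulo lcm(40, 9) = 360: x ≡ 220 (mod 360).
  Combine with x ≡ 2 (mod 7); new modulus lcm = 2520.
    Write x = 220 + 360·t and substitute into x ≡ 2 (mod 7): 360·t ≡ 2 − 220 = -218 (mod 7).
    Reduce coefficients mod 7: 3·t ≡ 6 (mod 7).
    The inverse of 3 mod 7 is 5 (since 3·5 = 15 = 2·7 + 1), so t ≡ 5·6 = 30 ≡ 2 (mod 7).
    Then x = 220 + 360·2 = 940, valid modulo lcm(360, 7) = 2520: x ≡ 940 (mod 2520).
Verify against each original: 940 mod 8 = 4, 940 mod 5 = 0, 940 mod 9 = 4, 940 mod 7 = 2.

x ≡ 940 (mod 2520).


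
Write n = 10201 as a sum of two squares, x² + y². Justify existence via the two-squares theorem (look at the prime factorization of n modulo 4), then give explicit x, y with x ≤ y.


Step 1: Factor n = 10201 = 101^2.
Step 2: Check the mod-4 condition on each prime factor: 101 ≡ 1 (mod 4), exponent 2.
All primes ≡ 3 (mod 4) appear to even exponent (or don't appear), so by the two-squares theorem n IS expressible as a sum of two squares.
Step 3: Build a representation. Here n = 101 · 101 is a product of primes ≡ 1 (mod 4). Each prime p ≡ 1 (mod 4) is itself a sum of two squares; find a² by testing p − a² for a perfect square:
  101: 101 − 1² = 100 = 10² ⇒ 101 = 1² + 10².
  Combine using the Brahmagupta–Fibonacci identity (a² + b²)(c² + d²) = (ac − bd)² + (ad + bc)² = (ac + bd)² + (ad − bc)²:
  101 · 101 = 10201: from (1² + 10²)(1² + 10²), take (1·1 − 10·10, 1·10 + 10·1) = (1 − 100, 10 + 10) = (-99, 20); dropping signs (only squares matter) gives (99, 20); check 99² + 20² = 9801 + 400 = 10201 ✓.
Step 4: Order so x ≤ y and verify: 20² + 99² = 400 + 9801 = 10201 = n. ✓

n = 10201 = 20² + 99² (one valid representation with x ≤ y).


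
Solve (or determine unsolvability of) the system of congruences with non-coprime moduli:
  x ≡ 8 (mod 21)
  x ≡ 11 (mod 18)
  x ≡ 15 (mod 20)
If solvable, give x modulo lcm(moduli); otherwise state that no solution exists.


Moduli 21, 18, 20 are not pairwise coprime, so CRT works modulo lcm(m_i) when all pairwise compatibility conditions hold.
Pairwise compatibility: gcd(m_i, m_j) must divide a_i - a_j for every pair.
Merge one congruence at a time:
  Start: x ≡ 8 (mod 21).
  Combine with x ≡ 11 (mod 18): gcd(21, 18) = 3; 11 - 8 = 3, which IS divisible by 3, so compatible.
    Write x = 8 + 21·t and substitute into x ≡ 11 (mod 18): 21·t ≡ 11 − 8 = 3 (mod 18).
    Divide the congruence (and modulus) by g = 3: 7·t ≡ 1 (mod 6).
    Reduce coefficients mod 6: 1·t ≡ 1 (mod 6).
    So t ≡ 1 (mod 6).
    Then x = 8 + 21·1 = 29, valid modulo lcm(21, 18) = 126: x ≡ 29 (mod 126).
  Combine with x ≡ 15 (mod 20): gcd(126, 20) = 2; 15 - 29 = -14, which IS divisible by 2, so compatible.
    Write x = 29 + 126·t and substitute into x ≡ 15 (mod 20): 126·t ≡ 15 − 29 = -14 (mod 20).
    Divide the congruence (and modulus) by g = 2: 63·t ≡ -7 (mod 10).
    Reduce coefficients mod 10: 3·t ≡ 3 (mod 10).
    The inverse of 3 mod 10 is 7 (since 3·7 = 21 = 2·10 + 1), so t ≡ 7·3 = 21 ≡ 1 (mod 10).
    Then x = 29 + 126·1 = 155, valid modulo lcm(126, 20) = 1260: x ≡ 155 (mod 1260).
Verify: 155 mod 21 = 8, 155 mod 18 = 11, 155 mod 20 = 15.

x ≡ 155 (mod 1260).


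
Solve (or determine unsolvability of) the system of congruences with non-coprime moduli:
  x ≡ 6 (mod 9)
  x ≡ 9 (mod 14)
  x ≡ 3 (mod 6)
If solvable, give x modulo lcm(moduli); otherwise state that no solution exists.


Moduli 9, 14, 6 are not pairwise coprime, so CRT works modulo lcm(m_i) when all pairwise compatibility conditions hold.
Pairwise compatibility: gcd(m_i, m_j) must divide a_i - a_j for every pair.
Merge one congruence at a time:
  Start: x ≡ 6 (mod 9).
  Combine with x ≡ 9 (mod 14): gcd(9, 14) = 1; 9 - 6 = 3, which IS divisible by 1, so compatible.
    Write x = 6 + 9·t and substitute into x ≡ 9 (mod 14): 9·t ≡ 9 − 6 = 3 (mod 14).
    The inverse of 9 mod 14 is 11 (since 9·11 = 99 = 7·14 + 1), so t ≡ 11·3 = 33 ≡ 5 (mod 14).
    Then x = 6 + 9·5 = 51, valid modulo lcm(9, 14) = 126: x ≡ 51 (mod 126).
  Combine with x ≡ 3 (mod 6): gcd(126, 6) = 6; 3 - 51 = -48, which IS divisible by 6, so compatible.
    Write x = 51 + 126·t and substitute into x ≡ 3 (mod 6): 126·t ≡ 3 − 51 = -48 (mod 6).
    Divide the congruence (and modulus) by g = 6: 21·t ≡ -8 (mod 1).
    Modulo 1 every t works; take t = 0.
    Then x = 51 + 126·0 = 51, valid modulo lcm(126, 6) = 126: x ≡ 51 (mod 126).
Verify: 51 mod 9 = 6, 51 mod 14 = 9, 51 mod 6 = 3.

x ≡ 51 (mod 126).


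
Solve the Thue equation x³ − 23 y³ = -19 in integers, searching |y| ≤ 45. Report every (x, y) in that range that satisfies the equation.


The equation is x³ - 23y³ = -19. For fixed y, x³ = 23·y³ − 19, so a solution requires the RHS to be a perfect cube.
Strategy: iterate y from -45 to 45, compute RHS = 23·y³ − 19, and check whether it is a (positive or negative) perfect cube.
Check small values of y:
  y = 0: RHS = -19 is not a perfect cube.
  y = 1: RHS = 4 is not a perfect cube.
  y = -1: RHS = -42 is not a perfect cube.
  y = 2: RHS = 165 is not a perfect cube.
  y = -2: RHS = -203 is not a perfect cube.
  y = 3: RHS = 602 is not a perfect cube.
  y = -3: RHS = -640 is not a perfect cube.
Continuing the search up to |y| = 45 finds no solutions either.
No (x, y) in the scanned range satisfies the equation.

No integer solutions with |y| ≤ 45.


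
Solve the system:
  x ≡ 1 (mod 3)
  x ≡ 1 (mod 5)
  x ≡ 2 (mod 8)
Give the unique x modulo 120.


Moduli 3, 5, 8 are pairwise coprime; by CRT there is a unique solution modulo M = 3 · 5 · 8 = 120.
Solve pairwise, accumulating the modulus:
  Start with x ≡ 1 (mod 3).
  Combine with x ≡ 1 (mod 5): since gcd(3, 5) = 1, we get a unique residue mod 15.
    Write x = 1 + 3·t and substitute into x ≡ 1 (mod 5): 3·t ≡ 1 − 1 = 0 (mod 5).
    The inverse of 3 mod 5 is 2 (since 3·2 = 6 = 1·5 + 1), so t ≡ 2·0 = 0 ≡ 0 (mod 5).
    Then x = 1 + 3·0 = 1, valid modulo lcm(3, 5) = 15: x ≡ 1 (mod 15).
  Combine with x ≡ 2 (mod 8): since gcd(15, 8) = 1, we get a unique residue mod 120.
    Write x = 1 + 15·t and substitute into x ≡ 2 (mod 8): 15·t ≡ 2 − 1 = 1 (mod 8).
    Reduce coefficients mod 8: 7·t ≡ 1 (mod 8).
    The inverse of 7 mod 8 is 7 (since 7·7 = 49 = 6·8 + 1), so t ≡ 7·1 = 7 ≡ 7 (mod 8).
    Then x = 1 + 15·7 = 106, valid modulo lcm(15, 8) = 120: x ≡ 106 (mod 120).
Verify: 106 mod 3 = 1 ✓, 106 mod 5 = 1 ✓, 106 mod 8 = 2 ✓.

x ≡ 106 (mod 120).


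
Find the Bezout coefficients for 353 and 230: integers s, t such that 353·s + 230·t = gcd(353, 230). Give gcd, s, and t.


Euclidean algorithm on (353, 230) — divide until remainder is 0:
  353 = 1 · 230 + 123
  230 = 1 · 123 + 107
  123 = 1 · 107 + 16
  107 = 6 · 16 + 11
  16 = 1 · 11 + 5
  11 = 2 · 5 + 1
  5 = 5 · 1 + 0
gcd(353, 230) = 1.
Track Bezout coefficients alongside the remainders: start with r₀ = 353 = a·1 + b·0 (s = 1, t = 0) and r₁ = 230 = a·0 + b·1 (s = 0, t = 1); each new remainder r_{k+1} = r_{k-1} − q_k·r_k inherits s_{k+1} = s_{k-1} − q_k·s_k, t_{k+1} = t_{k-1} − q_k·t_k, so r_k = a·s_k + b·t_k at every step:
  q = 1: r = 123, s = 1 − 1·0 = 1, t = 0 − 1·1 = -1  (check: 353·1 + 230·(-1) = 123)
  q = 1: r = 107, s = 0 − 1·1 = -1, t = 1 − 1·(-1) = 2  (check: 353·(-1) + 230·2 = 107)
  q = 1: r = 16, s = 1 − 1·(-1) = 2, t = -1 − 1·2 = -3  (check: 353·2 + 230·(-3) = 16)
  q = 6: r = 11, s = -1 − 6·2 = -13, t = 2 − 6·(-3) = 20  (check: 353·(-13) + 230·20 = 11)
  q = 1: r = 5, s = 2 − 1·(-13) = 15, t = -3 − 1·20 = -23  (check: 353·15 + 230·(-23) = 5)
  q = 2: r = 1, s = -13 − 2·15 = -43, t = 20 − 2·(-23) = 66  (check: 353·(-43) + 230·66 = 1)
The row with r = 1 (the gcd) gives the Bezout coefficients s = -43, t = 66.
Result: 353 · (-43) + 230 · (66) = 1.

gcd(353, 230) = 1; s = -43, t = 66 (check: 353·(-43) + 230·66 = 1).


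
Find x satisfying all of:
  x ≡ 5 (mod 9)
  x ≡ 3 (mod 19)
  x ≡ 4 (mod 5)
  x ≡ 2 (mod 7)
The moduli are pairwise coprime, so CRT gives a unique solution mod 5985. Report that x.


Product of moduli M = 9 · 19 · 5 · 7 = 5985.
Merge one congruence at a time:
  Start: x ≡ 5 (mod 9).
  Combine with x ≡ 3 (mod 19); new modulus lcm = 171.
    Write x = 5 + 9·t and substitute into x ≡ 3 (mod 19): 9·t ≡ 3 − 5 = -2 (mod 19).
    Reduce coefficients mod 19: 9·t ≡ 17 (mod 19).
    The inverse of 9 mod 19 is 17 (since 9·17 = 153 = 8·19 + 1), so t ≡ 17·17 = 289 ≡ 4 (mod 19).
    Then x = 5 + 9·4 = 41, valid modulo lcm(9, 19) = 171: x ≡ 41 (mod 171).
  Combine with x ≡ 4 (mod 5); new modulus lcm = 855.
    Write x = 41 + 171·t and substitute into x ≡ 4 (mod 5): 171·t ≡ 4 − 41 = -37 (mod 5).
    Reduce coefficients mod 5: 1·t ≡ 3 (mod 5).
    So t ≡ 3 (mod 5).
    Then x = 41 + 171·3 = 554, valid modulo lcm(171, 5) = 855: x ≡ 554 (mod 855).
  Combine with x ≡ 2 (mod 7); new modulus lcm = 5985.
    Write x = 554 + 855·t and substitute into x ≡ 2 (mod 7): 855·t ≡ 2 − 554 = -552 (mod 7).
    Reduce coefficients mod 7: 1·t ≡ 1 (mod 7).
    So t ≡ 1 (mod 7).
    Then x = 554 + 855·1 = 1409, valid modulo lcm(855, 7) = 5985: x ≡ 1409 (mod 5985).
Verify against each original: 1409 mod 9 = 5, 1409 mod 19 = 3, 1409 mod 5 = 4, 1409 mod 7 = 2.

x ≡ 1409 (mod 5985).


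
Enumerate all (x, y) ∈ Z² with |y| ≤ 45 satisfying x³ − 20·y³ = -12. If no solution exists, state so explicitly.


The equation is x³ - 20y³ = -12. For fixed y, x³ = 20·y³ − 12, so a solution requires the RHS to be a perfect cube.
Strategy: iterate y from -45 to 45, compute RHS = 20·y³ − 12, and check whether it is a (positive or negative) perfect cube.
Check small values of y:
  y = 0: RHS = -12 is not a perfect cube.
  y = 1: RHS = 8 = (2)³ ⇒ x = 2 works.
  y = -1: RHS = -32 is not a perfect cube.
  y = 2: RHS = 148 is not a perfect cube.
  y = -2: RHS = -172 is not a perfect cube.
  y = 3: RHS = 528 is not a perfect cube.
  y = -3: RHS = -552 is not a perfect cube.
Continuing the search up to |y| = 45 finds no further solutions beyond those listed.
Collected solutions: (2, 1).

Solutions (with |y| ≤ 45): (2, 1).


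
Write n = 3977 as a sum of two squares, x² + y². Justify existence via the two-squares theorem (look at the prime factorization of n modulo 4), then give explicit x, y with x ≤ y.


Step 1: Factor n = 3977 = 41 · 97.
Step 2: Check the mod-4 condition on each prime factor: 41 ≡ 1 (mod 4), exponent 1; 97 ≡ 1 (mod 4), exponent 1.
All primes ≡ 3 (mod 4) appear to even exponent (or don't appear), so by the two-squares theorem n IS expressible as a sum of two squares.
Step 3: Build a representation. Here n = 41 · 97 is a product of primes ≡ 1 (mod 4). Each prime p ≡ 1 (mod 4) is itself a sum of two squares; find a² by testing p − a² for a perfect square:
  41: 41 − 1² = 40, 41 − 2² = 37, 41 − 3² = 32, 41 − 4² = 25 = 5² ⇒ 41 = 4² + 5².
  97: 97 − 1² = 96, 97 − 2² = 93, 97 − 3² = 88, 97 − 4² = 81 = 9² ⇒ 97 = 4² + 9².
  Combine using the Brahmagupta–Fibonacci identity (a² + b²)(c² + d²) = (ac − bd)² + (ad + bc)² = (ac + bd)² + (ad − bc)²:
  41 · 97 = 3977: from (4² + 5²)(4² + 9²), take (4·4 − 5·9, 4·9 + 5·4) = (16 − 45, 36 + 20) = (-29, 56); dropping signs (only squares matter) gives (29, 56); check 29² + 56² = 841 + 3136 = 3977 ✓.
Step 4: Order so x ≤ y and verify: 29² + 56² = 841 + 3136 = 3977 = n. ✓

n = 3977 = 29² + 56² (one valid representation with x ≤ y).


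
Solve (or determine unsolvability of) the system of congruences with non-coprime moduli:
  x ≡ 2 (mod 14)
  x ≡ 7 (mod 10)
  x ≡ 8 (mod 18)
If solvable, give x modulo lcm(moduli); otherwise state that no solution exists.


Moduli 14, 10, 18 are not pairwise coprime, so CRT works modulo lcm(m_i) when all pairwise compatibility conditions hold.
Pairwise compatibility: gcd(m_i, m_j) must divide a_i - a_j for every pair.
Merge one congruence at a time:
  Start: x ≡ 2 (mod 14).
  Combine with x ≡ 7 (mod 10): gcd(14, 10) = 2, and 7 - 2 = 5 is NOT divisible by 2.
    ⇒ system is inconsistent (no integer solution).

No solution (the system is inconsistent).


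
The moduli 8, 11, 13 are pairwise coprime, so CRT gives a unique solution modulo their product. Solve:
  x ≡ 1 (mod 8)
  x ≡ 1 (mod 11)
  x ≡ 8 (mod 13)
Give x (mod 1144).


Moduli 8, 11, 13 are pairwise coprime; by CRT there is a unique solution modulo M = 8 · 11 · 13 = 1144.
Solve pairwise, accumulating the modulus:
  Start with x ≡ 1 (mod 8).
  Combine with x ≡ 1 (mod 11): since gcd(8, 11) = 1, we get a unique residue mod 88.
    Write x = 1 + 8·t and substitute into x ≡ 1 (mod 11): 8·t ≡ 1 − 1 = 0 (mod 11).
    The inverse of 8 mod 11 is 7 (since 8·7 = 56 = 5·11 + 1), so t ≡ 7·0 = 0 ≡ 0 (mod 11).
    Then x = 1 + 8·0 = 1, valid modulo lcm(8, 11) = 88: x ≡ 1 (mod 88).
  Combine with x ≡ 8 (mod 13): since gcd(88, 13) = 1, we get a unique residue mod 1144.
    Write x = 1 + 88·t and substitute into x ≡ 8 (mod 13): 88·t ≡ 8 − 1 = 7 (mod 13).
    Reduce coefficients mod 13: 10·t ≡ 7 (mod 13).
    The inverse of 10 mod 13 is 4 (since 10·4 = 40 = 3·13 + 1), so t ≡ 4·7 = 28 ≡ 2 (mod 13).
    Then x = 1 + 88·2 = 177, valid modulo lcm(88, 13) = 1144: x ≡ 177 (mod 1144).
Verify: 177 mod 8 = 1 ✓, 177 mod 11 = 1 ✓, 177 mod 13 = 8 ✓.

x ≡ 177 (mod 1144).


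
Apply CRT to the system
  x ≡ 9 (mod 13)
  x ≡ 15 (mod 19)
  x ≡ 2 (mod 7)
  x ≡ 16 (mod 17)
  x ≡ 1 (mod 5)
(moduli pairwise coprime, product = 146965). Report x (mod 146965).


Product of moduli M = 13 · 19 · 7 · 17 · 5 = 146965.
Merge one congruence at a time:
  Start: x ≡ 9 (mod 13).
  Combine with x ≡ 15 (mod 19); new modulus lcm = 247.
    Write x = 9 + 13·t and substitute into x ≡ 15 (mod 19): 13·t ≡ 15 − 9 = 6 (mod 19).
    The inverse of 13 mod 19 is 3 (since 13·3 = 39 = 2·19 + 1), so t ≡ 3·6 = 18 ≡ 18 (mod 19).
    Then x = 9 + 13·18 = 243, valid modulo lcm(13, 19) = 247: x ≡ 243 (mod 247).
  Combine with x ≡ 2 (mod 7); new modulus lcm = 1729.
    Write x = 243 + 247·t and substitute into x ≡ 2 (mod 7): 247·t ≡ 2 − 243 = -241 (mod 7).
    Reduce coefficients mod 7: 2·t ≡ 4 (mod 7).
    The inverse of 2 mod 7 is 4 (since 2·4 = 8 = 1·7 + 1), so t ≡ 4·4 = 16 ≡ 2 (mod 7).
    Then x = 243 + 247·2 = 737, valid modulo lcm(247, 7) = 1729: x ≡ 737 (mod 1729).
  Combine with x ≡ 16 (mod 17); new modulus lcm = 29393.
    Write x = 737 + 1729·t and substitute into x ≡ 16 (mod 17): 1729·t ≡ 16 − 737 = -721 (mod 17).
    Reduce coefficients mod 17: 12·t ≡ 10 (mod 17).
    The inverse of 12 mod 17 is 10 (since 12·10 = 120 = 7·17 + 1), so t ≡ 10·10 = 100 ≡ 15 (mod 17).
    Then x = 737 + 1729·15 = 26672, valid modulo lcm(1729, 17) = 29393: x ≡ 26672 (mod 29393).
  Combine with x ≡ 1 (mod 5); new modulus lcm = 146965.
    Write x = 26672 + 29393·t and substitute into x ≡ 1 (mod 5): 29393·t ≡ 1 − 26672 = -26671 (mod 5).
    Reduce coefficients mod 5: 3·t ≡ 4 (mod 5).
    The inverse of 3 mod 5 is 2 (since 3·2 = 6 = 1·5 + 1), so t ≡ 2·4 = 8 ≡ 3 (mod 5).
    Then x = 26672 + 29393·3 = 114851, valid modulo lcm(29393, 5) = 146965: x ≡ 114851 (mod 146965).
Verify against each original: 114851 mod 13 = 9, 114851 mod 19 = 15, 114851 mod 7 = 2, 114851 mod 17 = 16, 114851 mod 5 = 1.

x ≡ 114851 (mod 146965).


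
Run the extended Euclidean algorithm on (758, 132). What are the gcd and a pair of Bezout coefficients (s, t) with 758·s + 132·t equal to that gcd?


Euclidean algorithm on (758, 132) — divide until remainder is 0:
  758 = 5 · 132 + 98
  132 = 1 · 98 + 34
  98 = 2 · 34 + 30
  34 = 1 · 30 + 4
  30 = 7 · 4 + 2
  4 = 2 · 2 + 0
gcd(758, 132) = 2.
Track Bezout coefficients alongside the remainders: start with r₀ = 758 = a·1 + b·0 (s = 1, t = 0) and r₁ = 132 = a·0 + b·1 (s = 0, t = 1); each new remainder r_{k+1} = r_{k-1} − q_k·r_k inherits s_{k+1} = s_{k-1} − q_k·s_k, t_{k+1} = t_{k-1} − q_k·t_k, so r_k = a·s_k + b·t_k at every step:
  q = 5: r = 98, s = 1 − 5·0 = 1, t = 0 − 5·1 = -5  (check: 758·1 + 132·(-5) = 98)
  q = 1: r = 34, s = 0 − 1·1 = -1, t = 1 − 1·(-5) = 6  (check: 758·(-1) + 132·6 = 34)
  q = 2: r = 30, s = 1 − 2·(-1) = 3, t = -5 − 2·6 = -17  (check: 758·3 + 132·(-17) = 30)
  q = 1: r = 4, s = -1 − 1·3 = -4, t = 6 − 1·(-17) = 23  (check: 758·(-4) + 132·23 = 4)
  q = 7: r = 2, s = 3 − 7·(-4) = 31, t = -17 − 7·23 = -178  (check: 758·31 + 132·(-178) = 2)
The row with r = 2 (the gcd) gives the Bezout coefficients s = 31, t = -178.
Result: 758 · (31) + 132 · (-178) = 2.

gcd(758, 132) = 2; s = 31, t = -178 (check: 758·31 + 132·(-178) = 2).


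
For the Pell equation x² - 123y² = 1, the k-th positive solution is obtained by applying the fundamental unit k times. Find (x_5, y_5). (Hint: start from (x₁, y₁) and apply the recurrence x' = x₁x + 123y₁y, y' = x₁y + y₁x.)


Step 1: Find the fundamental solution (x₁, y₁) of x² - 123y² = 1.
  Expand √123 as a continued fraction. a₀ = ⌊√123⌋ = 11; iterate m_{k+1} = d_k·a_k − m_k, d_{k+1} = (123 − m_{k+1}²)/d_k, a_{k+1} = ⌊(a₀ + m_{k+1})/d_{k+1}⌋ (starting m₀ = 0, d₀ = 1), with convergents p_k = a_k·p_{k-1} + p_{k-2}, q_k = a_k·q_{k-1} + q_{k-2} (p₋₁ = 1, q₋₁ = 0):
  k = 0: a₀ = 11; p₀/q₀ = 11/1; p₀² − 123·q₀² = 121 − 123 = -2.
  k = 1: m = 11, d = 2, a = ⌊(11 + 11)/2⌋ = 11; p/q = (11·11 + 1)/(11·1 + 0) = 122/11; p² − 123·q² = 14884 − 14883 = 1.
  The first convergent with p² − 123·q² = 1 gives the fundamental solution (x₁, y₁) = (122, 11).
Step 2: Apply the recurrence (x_{n+1}, y_{n+1}) = (x₁x_n + 123y₁y_n, x₁y_n + y₁x_n) repeatedly.
  From (x_1, y_1) = (122, 11): x_2 = 122·122 + 123·11·11 = 29767; y_2 = 122·11 + 11·122 = 2684.
  From (x_2, y_2) = (29767, 2684): x_3 = 122·29767 + 123·11·2684 = 7263026; y_3 = 122·2684 + 11·29767 = 654885.
  From (x_3, y_3) = (7263026, 654885): x_4 = 122·7263026 + 123·11·654885 = 1772148577; y_4 = 122·654885 + 11·7263026 = 159789256.
  From (x_4, y_4) = (1772148577, 159789256): x_5 = 122·1772148577 + 123·11·159789256 = 432396989762; y_5 = 122·159789256 + 11·1772148577 = 38987923579.
Step 3: Verify x_5² - 123·y_5² = 186967156755239132816644 - 186967156755239132816643 = 1 (should be 1). ✓

(x_1, y_1) = (122, 11); (x_5, y_5) = (432396989762, 38987923579).
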